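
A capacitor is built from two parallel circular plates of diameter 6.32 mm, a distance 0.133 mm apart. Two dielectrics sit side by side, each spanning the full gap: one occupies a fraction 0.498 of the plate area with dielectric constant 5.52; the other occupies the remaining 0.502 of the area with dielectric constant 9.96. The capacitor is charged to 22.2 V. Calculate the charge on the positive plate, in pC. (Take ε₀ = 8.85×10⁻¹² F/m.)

359 pC

A = π(6.32/2 mm)² = 3.14×10⁻⁵ m².
Side-by-side slabs ⇒ two capacitors in parallel, each spanning the full gap.
C₁ = κ₁ε₀A₁/d = 5.52 × 8.85×10⁻¹² × 1.56×10⁻⁵ / 1.33×10⁻⁴ = 5.74×10⁻¹² F.
C₂ = κ₂ε₀A₂/d = 9.96 × 8.85×10⁻¹² × 1.57×10⁻⁵ / 1.33×10⁻⁴ = 1.04×10⁻¹¹ F.
C = C₁ + C₂ = 1.62×10⁻¹¹ F.
Q = CV = 1.62×10⁻¹¹ × 22.2 = 3.59×10⁻¹⁰ C.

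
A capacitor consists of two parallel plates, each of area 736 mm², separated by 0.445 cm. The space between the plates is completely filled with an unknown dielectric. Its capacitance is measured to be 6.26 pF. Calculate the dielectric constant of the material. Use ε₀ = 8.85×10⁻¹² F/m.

A = 736 mm² = 7.36×10⁻⁴ m².
κ = Cd/(ε₀A) = 6.26×10⁻¹² × 4.45×10⁻³ / (8.85×10⁻¹² × 7.36×10⁻⁴) = 4.28.

κ ≈ 4.28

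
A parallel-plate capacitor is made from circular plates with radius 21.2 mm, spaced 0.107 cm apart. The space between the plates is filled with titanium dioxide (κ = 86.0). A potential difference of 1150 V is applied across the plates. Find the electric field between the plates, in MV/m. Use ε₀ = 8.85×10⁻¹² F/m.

E = V/d = 1150 / 1.07×10⁻³ = 1.07×10⁶ V/m.

E ≈ 1.07 MV/m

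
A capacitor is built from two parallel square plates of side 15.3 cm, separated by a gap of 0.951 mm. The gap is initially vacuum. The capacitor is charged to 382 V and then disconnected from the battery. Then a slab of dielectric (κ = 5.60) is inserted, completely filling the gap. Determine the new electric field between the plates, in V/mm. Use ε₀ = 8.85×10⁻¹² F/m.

E ≈ 71.7 V/mm

A = (15.3 cm)² = 2.34×10⁻² m².
Initially C₁ = ε₀A/d = 8.85×10⁻¹² × 2.34×10⁻² / 9.51×10⁻⁴ = 2.18×10⁻¹⁰ F.
E₁ = 4.02×10⁵ V/m.
Isolated ⇒ Q is held fixed. V₂ = Q/C₂ = V₁/5.60; E = V/d, so E₂/E₁ = (V₂/V₁)(d₁/d₂) = 0.179.
E₂ = 0.179 × 4.02×10⁵ = 7.17×10⁴ V/m.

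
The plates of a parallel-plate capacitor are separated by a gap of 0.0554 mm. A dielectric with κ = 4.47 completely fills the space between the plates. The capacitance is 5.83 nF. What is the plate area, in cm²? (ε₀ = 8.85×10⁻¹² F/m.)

A = Cd/(κε₀) = 5.83×10⁻⁹ × 5.54×10⁻⁵ / (4.47 × 8.85×10⁻¹²) = 8.16×10⁻³ m².

81.6 cm²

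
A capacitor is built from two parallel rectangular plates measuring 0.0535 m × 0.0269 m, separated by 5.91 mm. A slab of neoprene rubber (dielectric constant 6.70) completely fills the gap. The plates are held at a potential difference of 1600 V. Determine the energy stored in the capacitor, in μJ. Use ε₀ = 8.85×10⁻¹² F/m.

18.5 μJ

A = 0.0535 × 0.0269 m² = 1.44×10⁻³ m².
C = κε₀A/d = 6.70 × 8.85×10⁻¹² × 1.44×10⁻³ / 5.91×10⁻³ = 1.44×10⁻¹¹ F.
U = ½CV² = ½ × 1.44×10⁻¹¹ × (1600)² = 1.85×10⁻⁵ J.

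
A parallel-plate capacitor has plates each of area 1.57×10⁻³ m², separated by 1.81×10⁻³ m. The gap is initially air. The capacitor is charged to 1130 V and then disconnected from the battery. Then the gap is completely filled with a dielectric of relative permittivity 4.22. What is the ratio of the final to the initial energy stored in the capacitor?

Isolated ⇒ Q is held fixed.
C₂ = 4.22 C₁ and U = Q²/(2C), so U₂/U₁ = C₁/C₂ = 0.237.

U₂/U₁ ≈ 0.237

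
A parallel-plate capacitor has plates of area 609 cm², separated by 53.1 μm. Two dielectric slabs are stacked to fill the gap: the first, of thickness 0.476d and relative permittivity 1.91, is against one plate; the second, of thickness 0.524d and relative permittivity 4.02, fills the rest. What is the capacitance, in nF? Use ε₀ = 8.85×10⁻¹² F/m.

C ≈ 26.7 nF

A = 609 cm² = 6.09×10⁻² m².
Stacked slabs ⇒ two capacitors in series, each with the full plate area.
C₁ = κ₁ε₀A/d₁ = 1.91 × 8.85×10⁻¹² × 6.09×10⁻² / 2.53×10⁻⁵ = 4.07×10⁻⁸ F.
C₂ = κ₂ε₀A/d₂ = 4.02 × 8.85×10⁻¹² × 6.09×10⁻² / 2.78×10⁻⁵ = 7.79×10⁻⁸ F.
C = (1/C₁ + 1/C₂)⁻¹ = 2.67×10⁻⁸ F.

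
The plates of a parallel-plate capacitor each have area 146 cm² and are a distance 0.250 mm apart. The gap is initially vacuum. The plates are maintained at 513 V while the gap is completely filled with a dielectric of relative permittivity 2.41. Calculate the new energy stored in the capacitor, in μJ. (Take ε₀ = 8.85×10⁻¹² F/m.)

A = 146 cm² = 1.46×10⁻² m².
Initially C₁ = ε₀A/d = 8.85×10⁻¹² × 1.46×10⁻² / 2.50×10⁻⁴ = 5.17×10⁻¹⁰ F.
U₁ = 6.80×10⁻⁵ J.
Battery connected ⇒ V is held fixed. C₂ = 2.41 C₁ and U = ½CV², so U₂/U₁ = C₂/C₁ = 2.41.
U₂ = 2.41 × 6.80×10⁻⁵ = 1.64×10⁻⁴ J.

164 μJ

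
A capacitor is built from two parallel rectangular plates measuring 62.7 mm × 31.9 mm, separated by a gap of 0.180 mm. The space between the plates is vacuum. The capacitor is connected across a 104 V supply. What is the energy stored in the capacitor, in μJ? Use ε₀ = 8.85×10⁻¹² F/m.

A = 62.7 × 31.9 mm² = 2.00×10⁻³ m².
C = ε₀A/d = 8.85×10⁻¹² × 2.00×10⁻³ / 1.80×10⁻⁴ = 9.83×10⁻¹¹ F.
U = ½CV² = ½ × 9.83×10⁻¹¹ × (104)² = 5.32×10⁻⁷ J.

0.532 μJ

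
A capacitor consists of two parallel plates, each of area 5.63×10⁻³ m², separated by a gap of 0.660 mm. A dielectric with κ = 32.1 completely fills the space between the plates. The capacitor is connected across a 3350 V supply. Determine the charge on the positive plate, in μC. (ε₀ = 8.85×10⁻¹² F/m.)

C = κε₀A/d = 32.1 × 8.85×10⁻¹² × 5.63×10⁻³ / 6.60×10⁻⁴ = 2.42×10⁻⁹ F.
Q = CV = 2.42×10⁻⁹ × 3350 = 8.12×10⁻⁶ C.

Q ≈ 8.12 μC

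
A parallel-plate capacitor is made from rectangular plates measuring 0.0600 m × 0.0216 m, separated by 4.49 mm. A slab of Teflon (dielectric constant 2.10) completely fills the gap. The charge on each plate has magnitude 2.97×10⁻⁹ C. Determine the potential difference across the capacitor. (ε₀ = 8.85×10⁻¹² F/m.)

A = 0.0600 × 0.0216 m² = 1.30×10⁻³ m².
C = κε₀A/d = 2.10 × 8.85×10⁻¹² × 1.30×10⁻³ / 4.49×10⁻³ = 5.36×10⁻¹² F.
V = Q/C = 2.97×10⁻⁹ / 5.36×10⁻¹² = 5.54×10² V.

V ≈ 0.554 kV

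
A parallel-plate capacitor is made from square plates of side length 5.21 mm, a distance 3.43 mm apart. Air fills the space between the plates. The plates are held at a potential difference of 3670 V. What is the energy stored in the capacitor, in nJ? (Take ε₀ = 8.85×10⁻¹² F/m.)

U ≈ 472 nJ

A = (5.21 mm)² = 2.71×10⁻⁵ m².
C = ε₀A/d = 8.85×10⁻¹² × 2.71×10⁻⁵ / 3.43×10⁻³ = 7.00×10⁻¹⁴ F.
U = ½CV² = ½ × 7.00×10⁻¹⁴ × (3670)² = 4.72×10⁻⁷ J.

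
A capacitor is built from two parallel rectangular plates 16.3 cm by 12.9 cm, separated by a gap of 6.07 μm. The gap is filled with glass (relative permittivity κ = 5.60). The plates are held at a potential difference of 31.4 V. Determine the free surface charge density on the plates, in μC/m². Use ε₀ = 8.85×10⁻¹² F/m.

A = 16.3 × 12.9 cm² = 2.10×10⁻² m².
C = κε₀A/d = 5.60 × 8.85×10⁻¹² × 2.10×10⁻² / 6.07×10⁻⁶ = 1.72×10⁻⁷ F.
σ = Q/A = CV/A = 1.72×10⁻⁷ × 31.4 / 2.10×10⁻² = 2.56×10⁻⁴ C/m².

σ ≈ 256 μC/m²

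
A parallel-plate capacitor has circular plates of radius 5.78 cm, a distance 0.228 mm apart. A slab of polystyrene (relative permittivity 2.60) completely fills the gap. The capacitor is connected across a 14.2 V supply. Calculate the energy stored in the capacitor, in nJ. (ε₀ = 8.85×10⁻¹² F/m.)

A = π(5.78 cm)² = 1.05×10⁻² m².
C = κε₀A/d = 2.60 × 8.85×10⁻¹² × 1.05×10⁻² / 2.28×10⁻⁴ = 1.06×10⁻⁹ F.
U = ½CV² = ½ × 1.06×10⁻⁹ × (14.2)² = 1.07×10⁻⁷ J.

107 nJ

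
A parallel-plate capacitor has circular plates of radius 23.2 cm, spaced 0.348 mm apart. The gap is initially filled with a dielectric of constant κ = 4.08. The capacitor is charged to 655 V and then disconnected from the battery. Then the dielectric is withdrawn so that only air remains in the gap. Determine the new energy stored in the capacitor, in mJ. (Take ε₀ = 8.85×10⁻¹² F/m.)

15.4 mJ

A = π(23.2 cm)² = 0.169 m².
Initially C₁ = κε₀A/d = 4.08 × 8.85×10⁻¹² × 0.169 / 3.48×10⁻⁴ = 1.75×10⁻⁸ F.
U₁ = 3.76×10⁻³ J.
Isolated ⇒ Q is held fixed. C₂ = 0.245 C₁ and U = Q²/(2C), so U₂/U₁ = C₁/C₂ = 4.08.
U₂ = 4.08 × 3.76×10⁻³ = 1.54×10⁻² J.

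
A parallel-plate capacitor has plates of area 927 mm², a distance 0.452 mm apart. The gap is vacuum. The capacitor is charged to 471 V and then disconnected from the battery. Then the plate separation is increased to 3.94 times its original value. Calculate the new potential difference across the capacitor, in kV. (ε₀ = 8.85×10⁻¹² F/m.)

V ≈ 1.86 kV

A = 927 mm² = 9.27×10⁻⁴ m².
Initially C₁ = ε₀A/d = 8.85×10⁻¹² × 9.27×10⁻⁴ / 4.52×10⁻⁴ = 1.82×10⁻¹¹ F.
V₁ = 4.71×10² V.
Isolated ⇒ Q is held fixed. C₂ = 0.254 C₁ and V = Q/C, so V₂/V₁ = C₁/C₂ = 3.94.
V₂ = 3.94 × 4.71×10² = 1.86×10³ V.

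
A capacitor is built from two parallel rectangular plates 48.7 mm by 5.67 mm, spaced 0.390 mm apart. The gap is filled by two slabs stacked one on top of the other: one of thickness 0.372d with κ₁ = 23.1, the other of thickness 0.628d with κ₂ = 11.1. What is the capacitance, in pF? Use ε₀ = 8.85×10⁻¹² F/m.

C ≈ 86.2 pF

A = 48.7 × 5.67 mm² = 2.76×10⁻⁴ m².
Stacked slabs ⇒ two capacitors in series, each with the full plate area.
C₁ = κ₁ε₀A/d₁ = 23.1 × 8.85×10⁻¹² × 2.76×10⁻⁴ / 1.45×10⁻⁴ = 3.89×10⁻¹⁰ F.
C₂ = κ₂ε₀A/d₂ = 11.1 × 8.85×10⁻¹² × 2.76×10⁻⁴ / 2.45×10⁻⁴ = 1.11×10⁻¹⁰ F.
C = (1/C₁ + 1/C₂)⁻¹ = 8.62×10⁻¹¹ F.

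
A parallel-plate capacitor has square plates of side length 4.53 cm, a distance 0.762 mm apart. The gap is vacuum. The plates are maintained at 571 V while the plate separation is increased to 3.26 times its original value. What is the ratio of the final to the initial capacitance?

0.307

C = ε₀A/d scales as 1/d, so C₂/C₁ = d₁/d₂ = 1/3.26 = 0.307.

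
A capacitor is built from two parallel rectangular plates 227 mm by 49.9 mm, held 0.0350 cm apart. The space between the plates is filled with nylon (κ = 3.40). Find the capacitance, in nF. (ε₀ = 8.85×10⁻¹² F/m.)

A = 227 × 49.9 mm² = 1.13×10⁻² m².
C = κε₀A/d = 3.40 × 8.85×10⁻¹² × 1.13×10⁻² / 3.50×10⁻⁴ = 9.74×10⁻¹⁰ F.

0.974 nF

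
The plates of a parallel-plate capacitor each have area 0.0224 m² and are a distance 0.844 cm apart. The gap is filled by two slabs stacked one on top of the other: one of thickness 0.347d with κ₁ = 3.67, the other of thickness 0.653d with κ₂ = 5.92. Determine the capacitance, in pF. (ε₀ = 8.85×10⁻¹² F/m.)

Stacked slabs ⇒ two capacitors in series, each with the full plate area.
C₁ = κ₁ε₀A/d₁ = 3.67 × 8.85×10⁻¹² × 2.24×10⁻² / 2.93×10⁻³ = 2.48×10⁻¹⁰ F.
C₂ = κ₂ε₀A/d₂ = 5.92 × 8.85×10⁻¹² × 2.24×10⁻² / 5.51×10⁻³ = 2.13×10⁻¹⁰ F.
C = (1/C₁ + 1/C₂)⁻¹ = 1.15×10⁻¹⁰ F.

115 pF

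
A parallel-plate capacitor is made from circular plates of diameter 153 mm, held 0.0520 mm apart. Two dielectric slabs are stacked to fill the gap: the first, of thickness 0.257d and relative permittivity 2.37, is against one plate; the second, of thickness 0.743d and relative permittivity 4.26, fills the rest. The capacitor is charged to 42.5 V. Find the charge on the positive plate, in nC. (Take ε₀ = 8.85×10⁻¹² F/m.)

A = π(153/2 mm)² = 1.84×10⁻² m².
Stacked slabs ⇒ two capacitors in series, each with the full plate area.
C₁ = κ₁ε₀A/d₁ = 2.37 × 8.85×10⁻¹² × 1.84×10⁻² / 1.34×10⁻⁵ = 2.89×10⁻⁸ F.
C₂ = κ₂ε₀A/d₂ = 4.26 × 8.85×10⁻¹² × 1.84×10⁻² / 3.86×10⁻⁵ = 1.79×10⁻⁸ F.
C = (1/C₁ + 1/C₂)⁻¹ = 1.11×10⁻⁸ F.
Q = CV = 1.11×10⁻⁸ × 42.5 = 4.70×10⁻⁷ C.

Q ≈ 470 nC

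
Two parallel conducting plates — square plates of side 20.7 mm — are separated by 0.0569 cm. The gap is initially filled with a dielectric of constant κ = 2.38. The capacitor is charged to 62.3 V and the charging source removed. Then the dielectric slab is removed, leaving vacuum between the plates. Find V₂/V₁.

V₂/V₁ ≈ 2.38

Isolated ⇒ Q is held fixed.
C₂ = 0.420 C₁ and V = Q/C, so V₂/V₁ = C₁/C₂ = 2.38.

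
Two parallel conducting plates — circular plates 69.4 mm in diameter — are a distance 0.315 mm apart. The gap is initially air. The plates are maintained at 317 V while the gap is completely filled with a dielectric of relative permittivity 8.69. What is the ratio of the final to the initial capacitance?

8.69

C = κε₀A/d scales with κ, so C₂/C₁ = κ = 8.69.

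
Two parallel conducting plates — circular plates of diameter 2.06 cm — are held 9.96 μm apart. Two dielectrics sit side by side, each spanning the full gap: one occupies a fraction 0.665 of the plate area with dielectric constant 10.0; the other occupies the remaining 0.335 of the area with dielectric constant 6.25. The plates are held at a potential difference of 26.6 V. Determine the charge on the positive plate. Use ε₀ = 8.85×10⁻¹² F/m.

68.9 nC

A = π(2.06/2 cm)² = 3.33×10⁻⁴ m².
Side-by-side slabs ⇒ two capacitors in parallel, each spanning the full gap.
C₁ = κ₁ε₀A₁/d = 10.0 × 8.85×10⁻¹² × 2.22×10⁻⁴ / 9.96×10⁻⁶ = 1.97×10⁻⁹ F.
C₂ = κ₂ε₀A₂/d = 6.25 × 8.85×10⁻¹² × 1.12×10⁻⁴ / 9.96×10⁻⁶ = 6.20×10⁻¹⁰ F.
C = C₁ + C₂ = 2.59×10⁻⁹ F.
Q = CV = 2.59×10⁻⁹ × 26.6 = 6.89×10⁻⁸ C.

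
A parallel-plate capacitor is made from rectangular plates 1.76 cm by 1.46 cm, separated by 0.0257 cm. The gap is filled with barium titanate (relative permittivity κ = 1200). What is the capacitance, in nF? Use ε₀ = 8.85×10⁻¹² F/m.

A = 1.76 × 1.46 cm² = 2.57×10⁻⁴ m².
C = κε₀A/d = 1200 × 8.85×10⁻¹² × 2.57×10⁻⁴ / 2.57×10⁻⁴ = 1.06×10⁻⁸ F.

C ≈ 10.6 nF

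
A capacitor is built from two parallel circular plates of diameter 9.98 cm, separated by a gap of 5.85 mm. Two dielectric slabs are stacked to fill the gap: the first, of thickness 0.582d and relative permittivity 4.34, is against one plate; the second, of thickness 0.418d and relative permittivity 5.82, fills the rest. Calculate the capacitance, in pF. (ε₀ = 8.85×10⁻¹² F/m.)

A = π(9.98/2 cm)² = 7.82×10⁻³ m².
Stacked slabs ⇒ two capacitors in series, each with the full plate area.
C₁ = κ₁ε₀A/d₁ = 4.34 × 8.85×10⁻¹² × 7.82×10⁻³ / 3.40×10⁻³ = 8.82×10⁻¹¹ F.
C₂ = κ₂ε₀A/d₂ = 5.82 × 8.85×10⁻¹² × 7.82×10⁻³ / 2.45×10⁻³ = 1.65×10⁻¹⁰ F.
C = (1/C₁ + 1/C₂)⁻¹ = 5.75×10⁻¹¹ F.

C ≈ 57.5 pF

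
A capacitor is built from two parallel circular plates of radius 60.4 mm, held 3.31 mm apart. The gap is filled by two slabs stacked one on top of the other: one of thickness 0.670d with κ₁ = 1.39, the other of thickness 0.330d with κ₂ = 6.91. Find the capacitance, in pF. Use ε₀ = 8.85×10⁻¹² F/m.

A = π(60.4 mm)² = 1.15×10⁻² m².
Stacked slabs ⇒ two capacitors in series, each with the full plate area.
C₁ = κ₁ε₀A/d₁ = 1.39 × 8.85×10⁻¹² × 1.15×10⁻² / 2.22×10⁻³ = 6.36×10⁻¹¹ F.
C₂ = κ₂ε₀A/d₂ = 6.91 × 8.85×10⁻¹² × 1.15×10⁻² / 1.09×10⁻³ = 6.42×10⁻¹⁰ F.
C = (1/C₁ + 1/C₂)⁻¹ = 5.78×10⁻¹¹ F.

57.8 pF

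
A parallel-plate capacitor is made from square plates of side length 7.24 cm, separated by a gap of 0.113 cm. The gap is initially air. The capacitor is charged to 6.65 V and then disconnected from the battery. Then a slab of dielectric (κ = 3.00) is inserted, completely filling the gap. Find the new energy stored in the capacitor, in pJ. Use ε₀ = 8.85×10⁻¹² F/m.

303 pJ

A = (7.24 cm)² = 5.24×10⁻³ m².
Initially C₁ = ε₀A/d = 8.85×10⁻¹² × 5.24×10⁻³ / 1.13×10⁻³ = 4.11×10⁻¹¹ F.
U₁ = 9.08×10⁻¹⁰ J.
Isolated ⇒ Q is held fixed. C₂ = 3.00 C₁ and U = Q²/(2C), so U₂/U₁ = C₁/C₂ = 0.333.
U₂ = 0.333 × 9.08×10⁻¹⁰ = 3.03×10⁻¹⁰ J.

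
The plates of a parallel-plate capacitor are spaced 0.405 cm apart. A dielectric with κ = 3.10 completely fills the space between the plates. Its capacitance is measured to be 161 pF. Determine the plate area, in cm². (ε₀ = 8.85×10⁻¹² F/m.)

A ≈ 238 cm²

A = Cd/(κε₀) = 1.61×10⁻¹⁰ × 4.05×10⁻³ / (3.10 × 8.85×10⁻¹²) = 2.38×10⁻² m².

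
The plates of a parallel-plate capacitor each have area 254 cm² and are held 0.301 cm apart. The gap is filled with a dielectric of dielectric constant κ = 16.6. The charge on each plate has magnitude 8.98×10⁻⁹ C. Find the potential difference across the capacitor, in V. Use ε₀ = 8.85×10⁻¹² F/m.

A = 254 cm² = 2.54×10⁻² m².
C = κε₀A/d = 16.6 × 8.85×10⁻¹² × 2.54×10⁻² / 3.01×10⁻³ = 1.24×10⁻⁹ F.
V = Q/C = 8.98×10⁻⁹ / 1.24×10⁻⁹ = 7.24 V.

7.24 V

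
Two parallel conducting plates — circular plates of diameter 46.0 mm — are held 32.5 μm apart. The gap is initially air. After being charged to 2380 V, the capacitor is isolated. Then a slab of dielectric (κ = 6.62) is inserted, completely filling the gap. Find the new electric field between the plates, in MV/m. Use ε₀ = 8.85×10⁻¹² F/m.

A = π(46.0/2 mm)² = 1.66×10⁻³ m².
Initially C₁ = ε₀A/d = 8.85×10⁻¹² × 1.66×10⁻³ / 3.25×10⁻⁵ = 4.53×10⁻¹⁰ F.
E₁ = 7.32×10⁷ V/m.
Isolated ⇒ Q is held fixed. V₂ = Q/C₂ = V₁/6.62; E = V/d, so E₂/E₁ = (V₂/V₁)(d₁/d₂) = 0.151.
E₂ = 0.151 × 7.32×10⁷ = 1.11×10⁷ V/m.

11.1 MV/m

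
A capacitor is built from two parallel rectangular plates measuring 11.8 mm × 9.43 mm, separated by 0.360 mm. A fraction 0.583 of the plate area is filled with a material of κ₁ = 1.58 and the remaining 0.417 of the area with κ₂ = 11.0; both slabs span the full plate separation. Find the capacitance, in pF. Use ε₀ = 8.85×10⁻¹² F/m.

15.1 pF

A = 11.8 × 9.43 mm² = 1.11×10⁻⁴ m².
Side-by-side slabs ⇒ two capacitors in parallel, each spanning the full gap.
C₁ = κ₁ε₀A₁/d = 1.58 × 8.85×10⁻¹² × 6.49×10⁻⁵ / 3.60×10⁻⁴ = 2.52×10⁻¹² F.
C₂ = κ₂ε₀A₂/d = 11.0 × 8.85×10⁻¹² × 4.64×10⁻⁵ / 3.60×10⁻⁴ = 1.25×10⁻¹¹ F.
C = C₁ + C₂ = 1.51×10⁻¹¹ F.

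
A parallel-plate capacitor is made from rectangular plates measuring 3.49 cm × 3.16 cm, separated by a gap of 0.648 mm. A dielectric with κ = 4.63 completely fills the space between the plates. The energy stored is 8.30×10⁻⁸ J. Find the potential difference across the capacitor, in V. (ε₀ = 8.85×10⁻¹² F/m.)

A = 3.49 × 3.16 cm² = 1.10×10⁻³ m².
C = κε₀A/d = 4.63 × 8.85×10⁻¹² × 1.10×10⁻³ / 6.48×10⁻⁴ = 6.97×10⁻¹¹ F.
V = √(2U/C) = √(2 × 8.30×10⁻⁸ / 6.97×10⁻¹¹) = 48.8 V.

48.8 V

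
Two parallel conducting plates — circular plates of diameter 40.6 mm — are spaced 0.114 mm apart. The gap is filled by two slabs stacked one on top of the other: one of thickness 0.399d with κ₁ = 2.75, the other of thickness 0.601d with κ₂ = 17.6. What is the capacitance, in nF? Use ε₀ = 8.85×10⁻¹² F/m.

A = π(40.6/2 mm)² = 1.29×10⁻³ m².
Stacked slabs ⇒ two capacitors in series, each with the full plate area.
C₁ = κ₁ε₀A/d₁ = 2.75 × 8.85×10⁻¹² × 1.29×10⁻³ / 4.55×10⁻⁵ = 6.93×10⁻¹⁰ F.
C₂ = κ₂ε₀A/d₂ = 17.6 × 8.85×10⁻¹² × 1.29×10⁻³ / 6.85×10⁻⁵ = 2.94×10⁻⁹ F.
C = (1/C₁ + 1/C₂)⁻¹ = 5.61×10⁻¹⁰ F.

C ≈ 0.561 nF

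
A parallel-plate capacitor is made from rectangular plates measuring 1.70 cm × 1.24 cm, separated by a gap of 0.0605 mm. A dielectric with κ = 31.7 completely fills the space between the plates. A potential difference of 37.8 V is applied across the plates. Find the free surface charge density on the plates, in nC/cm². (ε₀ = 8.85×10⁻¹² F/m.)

A = 1.70 × 1.24 cm² = 2.11×10⁻⁴ m².
C = κε₀A/d = 31.7 × 8.85×10⁻¹² × 2.11×10⁻⁴ / 6.05×10⁻⁵ = 9.78×10⁻¹⁰ F.
σ = Q/A = CV/A = 9.78×10⁻¹⁰ × 37.8 / 2.11×10⁻⁴ = 1.75×10⁻⁴ C/m².

σ ≈ 17.5 nC/cm²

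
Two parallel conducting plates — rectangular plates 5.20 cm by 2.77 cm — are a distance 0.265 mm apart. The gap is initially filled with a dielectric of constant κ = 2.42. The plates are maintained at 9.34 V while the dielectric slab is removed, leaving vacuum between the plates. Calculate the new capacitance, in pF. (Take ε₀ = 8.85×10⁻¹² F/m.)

C ≈ 48.1 pF

A = 5.20 × 2.77 cm² = 1.44×10⁻³ m².
Initially C₁ = κε₀A/d = 2.42 × 8.85×10⁻¹² × 1.44×10⁻³ / 2.65×10⁻⁴ = 1.16×10⁻¹⁰ F.
C = κε₀A/d scales with κ, so C₂/C₁ = 1/κ = 1/2.42 = 0.413.
C₂ = 0.413 × 1.16×10⁻¹⁰ = 4.81×10⁻¹¹ F.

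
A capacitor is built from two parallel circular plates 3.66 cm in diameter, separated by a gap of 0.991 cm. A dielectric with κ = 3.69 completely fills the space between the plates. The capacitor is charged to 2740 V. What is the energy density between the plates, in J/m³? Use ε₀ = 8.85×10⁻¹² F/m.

1.25 J/m³

E = V/d = 2740 / 9.91×10⁻³ = 2.76×10⁵ V/m.
u = ½κε₀E² = ½ × 3.69 × 8.85×10⁻¹² × (2.76×10⁵)² = 1.25 J/m³.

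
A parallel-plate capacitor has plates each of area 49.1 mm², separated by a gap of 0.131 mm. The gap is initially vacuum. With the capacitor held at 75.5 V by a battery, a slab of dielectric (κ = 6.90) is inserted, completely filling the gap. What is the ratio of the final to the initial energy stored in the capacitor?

Battery connected ⇒ V is held fixed.
C₂ = 6.90 C₁ and U = ½CV², so U₂/U₁ = C₂/C₁ = 6.90.

U₂/U₁ ≈ 6.90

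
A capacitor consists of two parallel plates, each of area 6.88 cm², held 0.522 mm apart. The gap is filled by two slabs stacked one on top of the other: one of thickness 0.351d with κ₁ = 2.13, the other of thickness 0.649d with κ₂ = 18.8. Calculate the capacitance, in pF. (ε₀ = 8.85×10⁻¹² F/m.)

A = 6.88 cm² = 6.88×10⁻⁴ m².
Stacked slabs ⇒ two capacitors in series, each with the full plate area.
C₁ = κ₁ε₀A/d₁ = 2.13 × 8.85×10⁻¹² × 6.88×10⁻⁴ / 1.83×10⁻⁴ = 7.08×10⁻¹¹ F.
C₂ = κ₂ε₀A/d₂ = 18.8 × 8.85×10⁻¹² × 6.88×10⁻⁴ / 3.39×10⁻⁴ = 3.38×10⁻¹⁰ F.
C = (1/C₁ + 1/C₂)⁻¹ = 5.85×10⁻¹¹ F.

58.5 pF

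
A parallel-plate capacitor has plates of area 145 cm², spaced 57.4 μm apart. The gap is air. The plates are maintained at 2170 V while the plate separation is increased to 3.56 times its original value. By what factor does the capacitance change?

C = ε₀A/d scales as 1/d, so C₂/C₁ = d₁/d₂ = 1/3.56 = 0.281.

C₂/C₁ ≈ 0.281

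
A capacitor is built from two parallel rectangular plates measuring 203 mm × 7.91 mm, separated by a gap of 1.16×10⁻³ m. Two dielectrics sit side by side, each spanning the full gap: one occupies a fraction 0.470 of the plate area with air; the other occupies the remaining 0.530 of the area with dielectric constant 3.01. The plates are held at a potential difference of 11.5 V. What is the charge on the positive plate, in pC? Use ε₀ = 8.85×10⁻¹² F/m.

Q ≈ 291 pC

A = 203 × 7.91 mm² = 1.61×10⁻³ m².
Side-by-side slabs ⇒ two capacitors in parallel, each spanning the full gap.
C₁ = κ₁ε₀A₁/d = 1.00 × 8.85×10⁻¹² × 7.55×10⁻⁴ / 1.16×10⁻³ = 5.76×10⁻¹² F.
C₂ = κ₂ε₀A₂/d = 3.01 × 8.85×10⁻¹² × 8.51×10⁻⁴ / 1.16×10⁻³ = 1.95×10⁻¹¹ F.
C = C₁ + C₂ = 2.53×10⁻¹¹ F.
Q = CV = 2.53×10⁻¹¹ × 11.5 = 2.91×10⁻¹⁰ C.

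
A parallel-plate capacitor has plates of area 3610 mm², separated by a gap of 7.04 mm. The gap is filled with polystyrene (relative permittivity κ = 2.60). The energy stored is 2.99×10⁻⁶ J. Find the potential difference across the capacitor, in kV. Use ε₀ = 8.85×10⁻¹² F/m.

V ≈ 0.712 kV

A = 3610 mm² = 3.61×10⁻³ m².
C = κε₀A/d = 2.60 × 8.85×10⁻¹² × 3.61×10⁻³ / 7.04×10⁻³ = 1.18×10⁻¹¹ F.
V = √(2U/C) = √(2 × 2.99×10⁻⁶ / 1.18×10⁻¹¹) = 7.12×10² V.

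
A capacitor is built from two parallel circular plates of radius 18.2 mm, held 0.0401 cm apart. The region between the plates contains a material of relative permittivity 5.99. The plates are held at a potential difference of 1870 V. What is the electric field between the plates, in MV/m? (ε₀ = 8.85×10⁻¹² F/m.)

E = V/d = 1870 / 4.01×10⁻⁴ = 4.66×10⁶ V/m.

E ≈ 4.66 MV/m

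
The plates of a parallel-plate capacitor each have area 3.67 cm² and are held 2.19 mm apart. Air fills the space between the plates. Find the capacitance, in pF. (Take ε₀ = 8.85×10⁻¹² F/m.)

C ≈ 1.48 pF

A = 3.67 cm² = 3.67×10⁻⁴ m².
C = ε₀A/d = 8.85×10⁻¹² × 3.67×10⁻⁴ / 2.19×10⁻³ = 1.48×10⁻¹² F.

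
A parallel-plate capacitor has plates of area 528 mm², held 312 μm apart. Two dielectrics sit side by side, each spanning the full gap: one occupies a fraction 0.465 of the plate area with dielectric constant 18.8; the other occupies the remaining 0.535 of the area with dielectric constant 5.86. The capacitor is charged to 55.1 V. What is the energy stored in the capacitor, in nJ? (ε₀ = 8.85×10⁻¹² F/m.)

270 nJ

A = 528 mm² = 5.28×10⁻⁴ m².
Side-by-side slabs ⇒ two capacitors in parallel, each spanning the full gap.
C₁ = κ₁ε₀A₁/d = 18.8 × 8.85×10⁻¹² × 2.46×10⁻⁴ / 3.12×10⁻⁴ = 1.31×10⁻¹⁰ F.
C₂ = κ₂ε₀A₂/d = 5.86 × 8.85×10⁻¹² × 2.82×10⁻⁴ / 3.12×10⁻⁴ = 4.70×10⁻¹¹ F.
C = C₁ + C₂ = 1.78×10⁻¹⁰ F.
U = ½CV² = ½ × 1.78×10⁻¹⁰ × (55.1)² = 2.70×10⁻⁷ J.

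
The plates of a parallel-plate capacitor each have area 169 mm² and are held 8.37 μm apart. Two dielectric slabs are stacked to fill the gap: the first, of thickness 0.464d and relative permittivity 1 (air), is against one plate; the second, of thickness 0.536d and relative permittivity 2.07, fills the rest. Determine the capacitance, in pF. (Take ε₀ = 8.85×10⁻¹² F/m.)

247 pF

A = 169 mm² = 1.69×10⁻⁴ m².
Stacked slabs ⇒ two capacitors in series, each with the full plate area.
C₁ = κ₁ε₀A/d₁ = 1.00 × 8.85×10⁻¹² × 1.69×10⁻⁴ / 3.88×10⁻⁶ = 3.85×10⁻¹⁰ F.
C₂ = κ₂ε₀A/d₂ = 2.07 × 8.85×10⁻¹² × 1.69×10⁻⁴ / 4.49×10⁻⁶ = 6.90×10⁻¹⁰ F.
C = (1/C₁ + 1/C₂)⁻¹ = 2.47×10⁻¹⁰ F.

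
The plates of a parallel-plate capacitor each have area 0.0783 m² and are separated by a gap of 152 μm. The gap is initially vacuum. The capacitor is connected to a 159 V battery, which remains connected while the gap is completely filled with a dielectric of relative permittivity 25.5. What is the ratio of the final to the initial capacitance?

C = κε₀A/d scales with κ, so C₂/C₁ = κ = 25.5.

C₂/C₁ ≈ 25.5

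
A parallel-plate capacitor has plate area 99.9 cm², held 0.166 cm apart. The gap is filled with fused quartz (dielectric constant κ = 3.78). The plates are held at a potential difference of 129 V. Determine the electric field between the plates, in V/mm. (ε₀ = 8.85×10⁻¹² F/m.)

E = V/d = 129 / 1.66×10⁻³ = 7.77×10⁴ V/m.

77.7 V/mm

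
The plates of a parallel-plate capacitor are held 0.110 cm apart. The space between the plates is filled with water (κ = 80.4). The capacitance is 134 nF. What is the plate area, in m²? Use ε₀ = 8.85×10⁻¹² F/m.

A = Cd/(κε₀) = 1.34×10⁻⁷ × 1.10×10⁻³ / (80.4 × 8.85×10⁻¹²) = 0.207 m².

A ≈ 0.207 m²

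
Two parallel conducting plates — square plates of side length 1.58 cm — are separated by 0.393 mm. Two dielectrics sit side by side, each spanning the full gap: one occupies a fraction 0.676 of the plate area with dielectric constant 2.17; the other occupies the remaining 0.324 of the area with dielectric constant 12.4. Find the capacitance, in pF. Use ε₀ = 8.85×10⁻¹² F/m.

A = (1.58 cm)² = 2.50×10⁻⁴ m².
Side-by-side slabs ⇒ two capacitors in parallel, each spanning the full gap.
C₁ = κ₁ε₀A₁/d = 2.17 × 8.85×10⁻¹² × 1.69×10⁻⁴ / 3.93×10⁻⁴ = 8.25×10⁻¹² F.
C₂ = κ₂ε₀A₂/d = 12.4 × 8.85×10⁻¹² × 8.09×10⁻⁵ / 3.93×10⁻⁴ = 2.26×10⁻¹¹ F.
C = C₁ + C₂ = 3.08×10⁻¹¹ F.

C ≈ 30.8 pF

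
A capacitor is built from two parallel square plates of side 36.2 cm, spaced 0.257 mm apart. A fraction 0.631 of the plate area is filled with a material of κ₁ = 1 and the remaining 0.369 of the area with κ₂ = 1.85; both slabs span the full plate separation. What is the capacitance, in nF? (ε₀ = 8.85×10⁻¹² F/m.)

5.93 nF

A = (36.2 cm)² = 0.131 m².
Side-by-side slabs ⇒ two capacitors in parallel, each spanning the full gap.
C₁ = κ₁ε₀A₁/d = 1.00 × 8.85×10⁻¹² × 8.27×10⁻² / 2.57×10⁻⁴ = 2.85×10⁻⁹ F.
C₂ = κ₂ε₀A₂/d = 1.85 × 8.85×10⁻¹² × 4.84×10⁻² / 2.57×10⁻⁴ = 3.08×10⁻⁹ F.
C = C₁ + C₂ = 5.93×10⁻⁹ F.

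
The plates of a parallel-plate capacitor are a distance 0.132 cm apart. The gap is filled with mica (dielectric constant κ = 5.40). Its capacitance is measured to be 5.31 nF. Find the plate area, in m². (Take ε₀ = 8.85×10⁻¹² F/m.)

A ≈ 0.147 m²

A = Cd/(κε₀) = 5.31×10⁻⁹ × 1.32×10⁻³ / (5.40 × 8.85×10⁻¹²) = 0.147 m².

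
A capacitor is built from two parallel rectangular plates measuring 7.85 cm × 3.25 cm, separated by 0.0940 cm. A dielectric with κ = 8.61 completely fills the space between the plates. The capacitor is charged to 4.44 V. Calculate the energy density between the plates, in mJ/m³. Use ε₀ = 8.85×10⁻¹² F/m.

E = V/d = 4.44 / 9.40×10⁻⁴ = 4.72×10³ V/m.
u = ½κε₀E² = ½ × 8.61 × 8.85×10⁻¹² × (4.72×10³)² = 8.50×10⁻⁴ J/m³.

0.850 mJ/m³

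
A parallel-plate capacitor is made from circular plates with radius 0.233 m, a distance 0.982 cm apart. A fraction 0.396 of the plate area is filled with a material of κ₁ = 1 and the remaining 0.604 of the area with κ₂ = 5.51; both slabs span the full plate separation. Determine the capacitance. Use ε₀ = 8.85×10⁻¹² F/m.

C ≈ 0.572 nF

A = π(0.233 m)² = 0.171 m².
Side-by-side slabs ⇒ two capacitors in parallel, each spanning the full gap.
C₁ = κ₁ε₀A₁/d = 1.00 × 8.85×10⁻¹² × 6.75×10⁻² / 9.82×10⁻³ = 6.09×10⁻¹¹ F.
C₂ = κ₂ε₀A₂/d = 5.51 × 8.85×10⁻¹² × 0.103 / 9.82×10⁻³ = 5.12×10⁻¹⁰ F.
C = C₁ + C₂ = 5.72×10⁻¹⁰ F.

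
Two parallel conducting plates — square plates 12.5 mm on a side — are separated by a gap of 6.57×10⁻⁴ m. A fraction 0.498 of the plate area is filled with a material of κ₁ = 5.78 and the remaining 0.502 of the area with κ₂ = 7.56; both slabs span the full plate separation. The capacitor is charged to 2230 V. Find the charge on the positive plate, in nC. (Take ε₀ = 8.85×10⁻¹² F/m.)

31.3 nC

A = (12.5 mm)² = 1.56×10⁻⁴ m².
Side-by-side slabs ⇒ two capacitors in parallel, each spanning the full gap.
C₁ = κ₁ε₀A₁/d = 5.78 × 8.85×10⁻¹² × 7.78×10⁻⁵ / 6.57×10⁻⁴ = 6.06×10⁻¹² F.
C₂ = κ₂ε₀A₂/d = 7.56 × 8.85×10⁻¹² × 7.84×10⁻⁵ / 6.57×10⁻⁴ = 7.99×10⁻¹² F.
C = C₁ + C₂ = 1.40×10⁻¹¹ F.
Q = CV = 1.40×10⁻¹¹ × 2230 = 3.13×10⁻⁸ C.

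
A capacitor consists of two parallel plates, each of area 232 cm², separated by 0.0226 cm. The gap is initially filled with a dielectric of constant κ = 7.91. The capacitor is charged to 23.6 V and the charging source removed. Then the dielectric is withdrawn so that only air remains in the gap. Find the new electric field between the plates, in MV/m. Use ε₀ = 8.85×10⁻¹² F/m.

A = 232 cm² = 2.32×10⁻² m².
Initially C₁ = κε₀A/d = 7.91 × 8.85×10⁻¹² × 2.32×10⁻² / 2.26×10⁻⁴ = 7.19×10⁻⁹ F.
E₁ = 1.04×10⁵ V/m.
Isolated ⇒ Q is held fixed. V₂ = Q/C₂ = V₁/0.126; E = V/d, so E₂/E₁ = (V₂/V₁)(d₁/d₂) = 7.91.
E₂ = 7.91 × 1.04×10⁵ = 8.26×10⁵ V/m.

0.826 MV/m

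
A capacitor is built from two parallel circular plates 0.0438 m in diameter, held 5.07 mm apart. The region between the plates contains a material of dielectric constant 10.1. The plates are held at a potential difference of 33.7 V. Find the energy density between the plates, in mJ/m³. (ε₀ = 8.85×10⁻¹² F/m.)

E = V/d = 33.7 / 5.07×10⁻³ = 6.65×10³ V/m.
u = ½κε₀E² = ½ × 10.1 × 8.85×10⁻¹² × (6.65×10³)² = 1.97×10⁻³ J/m³.

u ≈ 1.97 mJ/m³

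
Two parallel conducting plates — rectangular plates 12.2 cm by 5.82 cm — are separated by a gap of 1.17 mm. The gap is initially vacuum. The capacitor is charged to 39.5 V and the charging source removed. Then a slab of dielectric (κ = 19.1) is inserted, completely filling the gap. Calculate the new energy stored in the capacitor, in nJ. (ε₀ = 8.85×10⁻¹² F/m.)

U ≈ 2.19 nJ

A = 12.2 × 5.82 cm² = 7.10×10⁻³ m².
Initially C₁ = ε₀A/d = 8.85×10⁻¹² × 7.10×10⁻³ / 1.17×10⁻³ = 5.37×10⁻¹¹ F.
U₁ = 4.19×10⁻⁸ J.
Isolated ⇒ Q is held fixed. C₂ = 19.1 C₁ and U = Q²/(2C), so U₂/U₁ = C₁/C₂ = 0.0524.
U₂ = 0.0524 × 4.19×10⁻⁸ = 2.19×10⁻⁹ J.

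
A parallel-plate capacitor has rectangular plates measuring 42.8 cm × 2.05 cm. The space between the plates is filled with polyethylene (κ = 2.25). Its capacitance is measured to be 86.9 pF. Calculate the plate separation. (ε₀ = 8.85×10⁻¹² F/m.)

A = 42.8 × 2.05 cm² = 8.77×10⁻³ m².
d = κε₀A/C = 2.25 × 8.85×10⁻¹² × 8.77×10⁻³ / 8.69×10⁻¹¹ = 2.01×10⁻³ m.

d ≈ 2.01 mm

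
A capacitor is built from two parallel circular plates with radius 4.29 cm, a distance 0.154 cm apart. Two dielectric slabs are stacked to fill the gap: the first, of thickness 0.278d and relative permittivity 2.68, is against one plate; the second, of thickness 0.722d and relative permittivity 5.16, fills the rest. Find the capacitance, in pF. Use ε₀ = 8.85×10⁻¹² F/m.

C ≈ 136 pF

A = π(4.29 cm)² = 5.78×10⁻³ m².
Stacked slabs ⇒ two capacitors in series, each with the full plate area.
C₁ = κ₁ε₀A/d₁ = 2.68 × 8.85×10⁻¹² × 5.78×10⁻³ / 4.28×10⁻⁴ = 3.20×10⁻¹⁰ F.
C₂ = κ₂ε₀A/d₂ = 5.16 × 8.85×10⁻¹² × 5.78×10⁻³ / 1.11×10⁻³ = 2.37×10⁻¹⁰ F.
C = (1/C₁ + 1/C₂)⁻¹ = 1.36×10⁻¹⁰ F.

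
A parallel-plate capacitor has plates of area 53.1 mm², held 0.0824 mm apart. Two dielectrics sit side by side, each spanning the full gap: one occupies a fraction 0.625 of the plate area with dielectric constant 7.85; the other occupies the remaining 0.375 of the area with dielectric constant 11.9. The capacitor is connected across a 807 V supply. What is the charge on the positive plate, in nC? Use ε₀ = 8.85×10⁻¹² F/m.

43.1 nC

A = 53.1 mm² = 5.31×10⁻⁵ m².
Side-by-side slabs ⇒ two capacitors in parallel, each spanning the full gap.
C₁ = κ₁ε₀A₁/d = 7.85 × 8.85×10⁻¹² × 3.32×10⁻⁵ / 8.24×10⁻⁵ = 2.80×10⁻¹¹ F.
C₂ = κ₂ε₀A₂/d = 11.9 × 8.85×10⁻¹² × 1.99×10⁻⁵ / 8.24×10⁻⁵ = 2.55×10⁻¹¹ F.
C = C₁ + C₂ = 5.34×10⁻¹¹ F.
Q = CV = 5.34×10⁻¹¹ × 807 = 4.31×10⁻⁸ C.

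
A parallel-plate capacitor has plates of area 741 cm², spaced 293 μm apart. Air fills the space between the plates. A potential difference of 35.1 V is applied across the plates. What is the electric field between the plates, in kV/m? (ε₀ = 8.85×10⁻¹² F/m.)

E ≈ 120 kV/m

E = V/d = 35.1 / 2.93×10⁻⁴ = 1.20×10⁵ V/m.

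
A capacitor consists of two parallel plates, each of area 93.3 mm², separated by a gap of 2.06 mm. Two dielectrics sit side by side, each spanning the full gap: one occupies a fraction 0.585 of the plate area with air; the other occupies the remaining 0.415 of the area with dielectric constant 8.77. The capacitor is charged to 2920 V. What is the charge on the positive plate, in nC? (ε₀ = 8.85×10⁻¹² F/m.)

4.94 nC

A = 93.3 mm² = 9.33×10⁻⁵ m².
Side-by-side slabs ⇒ two capacitors in parallel, each spanning the full gap.
C₁ = κ₁ε₀A₁/d = 1.00 × 8.85×10⁻¹² × 5.46×10⁻⁵ / 2.06×10⁻³ = 2.34×10⁻¹³ F.
C₂ = κ₂ε₀A₂/d = 8.77 × 8.85×10⁻¹² × 3.87×10⁻⁵ / 2.06×10⁻³ = 1.46×10⁻¹² F.
C = C₁ + C₂ = 1.69×10⁻¹² F.
Q = CV = 1.69×10⁻¹² × 2920 = 4.94×10⁻⁹ C.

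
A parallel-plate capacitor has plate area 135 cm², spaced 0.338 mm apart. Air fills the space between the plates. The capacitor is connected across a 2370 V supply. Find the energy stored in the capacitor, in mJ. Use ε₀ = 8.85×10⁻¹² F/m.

U ≈ 0.993 mJ

A = 135 cm² = 1.35×10⁻² m².
C = ε₀A/d = 8.85×10⁻¹² × 1.35×10⁻² / 3.38×10⁻⁴ = 3.53×10⁻¹⁰ F.
U = ½CV² = ½ × 3.53×10⁻¹⁰ × (2370)² = 9.93×10⁻⁴ J.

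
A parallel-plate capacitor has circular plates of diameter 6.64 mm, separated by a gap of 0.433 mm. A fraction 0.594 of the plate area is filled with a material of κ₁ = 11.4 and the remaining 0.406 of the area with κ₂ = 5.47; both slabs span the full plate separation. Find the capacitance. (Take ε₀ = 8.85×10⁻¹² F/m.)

C ≈ 6.36 pF

A = π(6.64/2 mm)² = 3.46×10⁻⁵ m².
Side-by-side slabs ⇒ two capacitors in parallel, each spanning the full gap.
C₁ = κ₁ε₀A₁/d = 11.4 × 8.85×10⁻¹² × 2.06×10⁻⁵ / 4.33×10⁻⁴ = 4.79×10⁻¹² F.
C₂ = κ₂ε₀A₂/d = 5.47 × 8.85×10⁻¹² × 1.41×10⁻⁵ / 4.33×10⁻⁴ = 1.57×10⁻¹² F.
C = C₁ + C₂ = 6.36×10⁻¹² F.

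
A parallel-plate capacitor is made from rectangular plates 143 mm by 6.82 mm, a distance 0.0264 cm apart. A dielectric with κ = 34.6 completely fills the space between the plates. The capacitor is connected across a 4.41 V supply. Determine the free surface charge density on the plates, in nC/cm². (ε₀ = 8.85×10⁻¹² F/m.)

0.512 nC/cm²

A = 143 × 6.82 mm² = 9.75×10⁻⁴ m².
C = κε₀A/d = 34.6 × 8.85×10⁻¹² × 9.75×10⁻⁴ / 2.64×10⁻⁴ = 1.13×10⁻⁹ F.
σ = Q/A = CV/A = 1.13×10⁻⁹ × 4.41 / 9.75×10⁻⁴ = 5.12×10⁻⁶ C/m².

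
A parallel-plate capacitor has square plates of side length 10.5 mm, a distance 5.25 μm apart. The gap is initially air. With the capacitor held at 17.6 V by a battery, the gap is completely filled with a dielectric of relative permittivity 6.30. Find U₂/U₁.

Battery connected ⇒ V is held fixed.
C₂ = 6.30 C₁ and U = ½CV², so U₂/U₁ = C₂/C₁ = 6.30.

6.30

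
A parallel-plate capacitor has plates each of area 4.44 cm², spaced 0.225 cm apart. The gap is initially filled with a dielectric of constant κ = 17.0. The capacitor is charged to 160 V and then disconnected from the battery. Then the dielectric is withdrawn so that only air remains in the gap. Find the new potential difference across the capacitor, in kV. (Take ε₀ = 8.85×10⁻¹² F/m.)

A = 4.44 cm² = 4.44×10⁻⁴ m².
Initially C₁ = κε₀A/d = 17.0 × 8.85×10⁻¹² × 4.44×10⁻⁴ / 2.25×10⁻³ = 2.97×10⁻¹¹ F.
V₁ = 1.60×10² V.
Isolated ⇒ Q is held fixed. C₂ = 0.0588 C₁ and V = Q/C, so V₂/V₁ = C₁/C₂ = 17.0.
V₂ = 17.0 × 1.60×10² = 2.72×10³ V.

2.72 kV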